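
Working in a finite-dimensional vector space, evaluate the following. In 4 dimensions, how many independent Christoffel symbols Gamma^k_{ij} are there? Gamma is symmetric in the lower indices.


Christoffel symbols Gamma^k_{ij} are symmetric in i,j, so there are d * d(d+1)/2 independent symbols.
d = 4
d(d+1)/2 = 4 * 5 / 2 = 10
Total = 4 * 10 = 40

40


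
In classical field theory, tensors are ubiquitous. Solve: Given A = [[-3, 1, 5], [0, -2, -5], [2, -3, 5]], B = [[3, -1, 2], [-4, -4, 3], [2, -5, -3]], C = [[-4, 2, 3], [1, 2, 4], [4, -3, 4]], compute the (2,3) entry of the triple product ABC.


(ABC)_{23} = sum_m (AB)_{2m} C_{m3}. First compute row 2 of AB.
(AB)_{21} = 0*3 + -2*-4 + -5*2 = -2
(AB)_{22} = 0*-1 + -2*-4 + -5*-5 = 33
(AB)_{23} = 0*2 + -2*3 + -5*-3 = 9
Now contract with column 3 of C:
(AB)_{21} * C_{13} = -2 * 3 = -6
(AB)_{22} * C_{23} = 33 * 4 = 132
(AB)_{23} * C_{33} = 9 * 4 = 36
(ABC)_{23} = -6 + 132 + 36 = 162

162


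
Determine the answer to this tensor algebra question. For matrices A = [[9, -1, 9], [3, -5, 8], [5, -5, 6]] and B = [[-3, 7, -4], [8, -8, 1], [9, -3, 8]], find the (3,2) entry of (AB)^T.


(AB)^T_{ij} = (AB)_{ji} = sum_k A_{jk} B_{ki}.
For i=3, j=2 we need (AB)_{23}:
A_{21} * B_{13} = 3 * -4 = -12
A_{22} * B_{23} = -5 * 1 = -5
A_{23} * B_{33} = 8 * 8 = 64
Sum = -12 + -5 + 64 = 47

47


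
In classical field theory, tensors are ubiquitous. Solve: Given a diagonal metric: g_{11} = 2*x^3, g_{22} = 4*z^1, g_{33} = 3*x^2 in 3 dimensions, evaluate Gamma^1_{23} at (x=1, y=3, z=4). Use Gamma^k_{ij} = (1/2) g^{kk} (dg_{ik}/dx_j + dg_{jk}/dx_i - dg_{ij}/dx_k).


For a diagonal metric, Gamma^k_{ij} = (1/2) g^{kk} (dg_{ik}/dx_j + dg_{jk}/dx_i - dg_{ij}/dx_k).
The metric is diagonal, so g_{ab} = 0 for a != b.
At the given point: g_{11} = 2, g_{22} = 16, g_{33} = 3
g^{11} = 1/2
dg_{21}/dx_3 = 0 (off-diagonal)
dg_{31}/dx_2 = 0 (off-diagonal)
dg_{23}/dx_1 = 0 (off-diagonal)
Numerator = 0 + 0 - 0 = 0
Gamma^1_{23} = 0 / (2 * 2) = 0

0


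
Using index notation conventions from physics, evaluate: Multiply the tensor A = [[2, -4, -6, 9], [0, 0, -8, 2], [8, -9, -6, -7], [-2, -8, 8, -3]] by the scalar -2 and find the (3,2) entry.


Scalar multiplication: (cA)_{ij} = c * A_{ij}.
c = -2
A_{32} = -9
(cA)_{32} = -2 * -9 = 18

18


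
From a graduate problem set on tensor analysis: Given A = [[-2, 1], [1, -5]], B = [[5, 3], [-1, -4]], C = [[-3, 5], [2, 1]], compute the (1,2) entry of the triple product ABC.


(ABC)_{12} = sum_m (AB)_{1m} C_{m2}. First compute row 1 of AB.
(AB)_{11} = -2*5 + 1*-1 = -11
(AB)_{12} = -2*3 + 1*-4 = -10
Now contract with column 2 of C:
(AB)_{11} * C_{12} = -11 * 5 = -55
(AB)_{12} * C_{22} = -10 * 1 = -10
(ABC)_{12} = -55 + -10 = -65

-65


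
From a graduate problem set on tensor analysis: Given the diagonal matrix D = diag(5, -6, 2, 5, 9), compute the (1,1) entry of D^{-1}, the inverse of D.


For a diagonal matrix, the inverse has entries (D^{-1})_{ii} = 1/d_{ii}.
The diagonal entries are: d_{11} = 5, d_{22} = -6, d_{33} = 2, d_{44} = 5, d_{55} = 9
We need (D^{-1})_{11} = 1/d_{11} = 1/5 = 1/5

1/5


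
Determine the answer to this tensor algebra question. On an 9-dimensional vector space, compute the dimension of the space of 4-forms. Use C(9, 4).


The dimension of the space of p-forms on an n-dimensional space is C(n, p).
n = 9, p = 4
C(9, 4) = 9! / (4! * 5!) = 126

126


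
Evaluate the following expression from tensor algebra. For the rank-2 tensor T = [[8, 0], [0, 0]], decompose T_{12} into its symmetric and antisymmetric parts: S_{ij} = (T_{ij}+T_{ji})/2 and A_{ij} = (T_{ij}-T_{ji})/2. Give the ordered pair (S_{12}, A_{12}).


T_{12} = 0
T_{21} = 0
S_{12} = (0 + 0)/2 = 0/2 = 0
A_{12} = (0 - 0)/2 = 0/2 = 0
Check: S + A = 0 + 0 = 0 = T_{12}.

(0, 0)


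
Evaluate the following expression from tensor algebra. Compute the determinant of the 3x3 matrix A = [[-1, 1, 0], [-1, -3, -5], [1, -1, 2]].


Expanding along the first row, det(A) = a11*M_11 - a12*M_12 + a13*M_13, where M_1j is the (1,j) minor.
Minor M_11 = -3*2 - -5*-1 = -11
Minor M_12 = -1*2 - -5*1 = 3
Minor M_13 = -1*-1 - -3*1 = 4
det = -1*(-11) - 1*(3) + 0*(4)
    = 11 - 3 + 0
    = 8

8


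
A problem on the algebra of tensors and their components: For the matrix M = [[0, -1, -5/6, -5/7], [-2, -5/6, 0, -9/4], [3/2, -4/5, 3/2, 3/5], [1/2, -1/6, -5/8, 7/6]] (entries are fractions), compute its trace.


The trace is the sum of diagonal entries.
Diagonal: M[1,1] = 0, M[2,2] = -5/6, M[3,3] = 3/2, M[4,4] = 7/6
Tr(M) = 0 + -5/6 + 3/2 + 7/6
Computing step by step:
After adding M[1,1]: 0
After adding M[2,2]: -5/6
After adding M[3,3]: 2/3
After adding M[4,4]: 11/6
Tr(M) = 11/6

11/6


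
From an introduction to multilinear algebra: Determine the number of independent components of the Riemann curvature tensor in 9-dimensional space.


The Riemann tensor in d dimensions has d^2(d^2 - 1)/12 independent components.
d = 9, so d^2 = 81
d^2 - 1 = 80
d^2(d^2 - 1) = 81 * 80 = 6480
Divide by 12: 6480 / 12 = 540

540


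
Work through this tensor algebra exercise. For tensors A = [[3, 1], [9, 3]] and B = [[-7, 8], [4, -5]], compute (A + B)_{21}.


Tensor addition is component-wise: (A + B)_{ij} = A_{ij} + B_{ij}.
A_{21} = 9
B_{21} = 4
(A + B)_{21} = 9 + 4 = 13

13


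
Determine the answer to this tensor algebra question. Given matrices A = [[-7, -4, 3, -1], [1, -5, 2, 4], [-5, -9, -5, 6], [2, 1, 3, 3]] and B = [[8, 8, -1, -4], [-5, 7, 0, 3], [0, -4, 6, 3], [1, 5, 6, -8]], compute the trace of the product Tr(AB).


Tr(AB) = sum_i (AB)_{ii} where (AB)_{ii} = sum_k A_{ik} B_{ki}.
(AB)_{11} = -7*8 + -4*-5 + 3*0 + -1*1 = -37
(AB)_{22} = 1*8 + -5*7 + 2*-4 + 4*5 = -15
(AB)_{33} = -5*-1 + -9*0 + -5*6 + 6*6 = 11
(AB)_{44} = 2*-4 + 1*3 + 3*3 + 3*-8 = -20
Tr(AB) = -37 + -15 + 11 + -20 = -61

-61


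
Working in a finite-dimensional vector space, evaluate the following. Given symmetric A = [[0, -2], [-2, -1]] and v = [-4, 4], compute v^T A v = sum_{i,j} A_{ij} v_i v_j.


First compute Av:
(Av)_1 = 0*-4 + -2*4 = -8
(Av)_2 = -2*-4 + -1*4 = 4
Av = [-8, 4]
Then v^T (Av) = -4*-8 + 4*4
= 32 + 16 = 48

48


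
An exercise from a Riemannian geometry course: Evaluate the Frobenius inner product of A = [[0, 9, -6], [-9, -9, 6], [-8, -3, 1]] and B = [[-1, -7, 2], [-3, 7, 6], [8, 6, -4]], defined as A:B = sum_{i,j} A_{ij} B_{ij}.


A:B = sum over all i,j of A_{ij} * B_{ij}.
Row 1: 0*-1=0, 9*-7=-63, -6*2=-12 => row sum = -75
Row 2: -9*-3=27, -9*7=-63, 6*6=36 => row sum = 0
Row 3: -8*8=-64, -3*6=-18, 1*-4=-4 => row sum = -86
Total = -75 + 0 + -86 = -161

-161


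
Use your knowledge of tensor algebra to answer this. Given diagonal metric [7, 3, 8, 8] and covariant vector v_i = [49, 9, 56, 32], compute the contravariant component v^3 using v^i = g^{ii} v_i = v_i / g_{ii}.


To raise an index with a diagonal metric: v^i = v_i / g_{ii}.
For index 3: v_3 = 56, g_{33} = 8
v^3 = 56 / 8 = 7

7


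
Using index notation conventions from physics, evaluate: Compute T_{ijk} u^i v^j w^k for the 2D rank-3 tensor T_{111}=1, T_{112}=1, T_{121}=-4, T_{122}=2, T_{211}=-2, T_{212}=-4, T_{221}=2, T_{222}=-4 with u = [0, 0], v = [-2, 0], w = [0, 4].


S = sum over i,j,k of T_{ijk} u_i v_j w_k. Expanding all 8 terms:
T_{111}*u_1*v_1*w_1 = 1*0*-2*0 = 0  (running total: 0)
T_{112}*u_1*v_1*w_2 = 1*0*-2*4 = 0  (running total: 0)
T_{121}*u_1*v_2*w_1 = -4*0*0*0 = 0  (running total: 0)
T_{122}*u_1*v_2*w_2 = 2*0*0*4 = 0  (running total: 0)
T_{211}*u_2*v_1*w_1 = -2*0*-2*0 = 0  (running total: 0)
T_{212}*u_2*v_1*w_2 = -4*0*-2*4 = 0  (running total: 0)
T_{221}*u_2*v_2*w_1 = 2*0*0*0 = 0  (running total: 0)
T_{222}*u_2*v_2*w_2 = -4*0*0*4 = 0  (running total: 0)
S = 0

0


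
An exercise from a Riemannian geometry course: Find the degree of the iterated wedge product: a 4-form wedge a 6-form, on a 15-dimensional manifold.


The degree of a wedge product is the sum of the degrees of the individual forms.
Degrees: 4, 6
Total degree = 4 + 6 = 10

10


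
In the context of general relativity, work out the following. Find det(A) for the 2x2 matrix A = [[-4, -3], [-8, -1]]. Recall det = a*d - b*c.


For a 2x2 matrix [[a, b], [c, d]], det = a*d - b*c.
a = -4, b = -3, c = -8, d = -1
a*d = -4 * -1 = 4
b*c = -3 * -8 = 24
det = 4 - 24 = -20

-20


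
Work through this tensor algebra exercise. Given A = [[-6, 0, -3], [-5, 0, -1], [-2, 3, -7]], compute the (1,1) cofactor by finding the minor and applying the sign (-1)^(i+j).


To find cofactor C_{11}, delete row 1 and column 1.
The resulting 2x2 submatrix is: [[0, -1], [3, -7]]
Minor M_{11} = 0*-7 - -1*3
  = 0 - -3 = 3
Sign = (-1)^(1+1) = (-1)^2 = 1
Cofactor C_{11} = 1 * 3 = 3

3


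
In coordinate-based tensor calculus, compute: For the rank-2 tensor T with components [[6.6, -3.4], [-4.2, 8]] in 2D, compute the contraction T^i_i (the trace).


The contraction (trace) of a rank-2 tensor is the sum of its diagonal elements.
Diagonal entries: A[1,1] = 6.6, A[2,2] = 8
Tr(A) = 6.6 + 8 = 14.6

14.6


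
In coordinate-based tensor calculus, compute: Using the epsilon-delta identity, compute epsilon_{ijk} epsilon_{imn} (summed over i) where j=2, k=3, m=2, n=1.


Using the identity: epsilon_{ijk} epsilon_{imn} = delta_{jm} delta_{kn} - delta_{jn} delta_{km}.
delta_{22} = 1
delta_{31} = 0
delta_{21} = 0
delta_{32} = 0
Result = 1 * 0 - 0 * 0 = 0 - 0 = 0

0


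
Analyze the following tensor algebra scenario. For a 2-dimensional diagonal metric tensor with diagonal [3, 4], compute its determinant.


For a diagonal metric, the determinant is the product of diagonal entries.
Diagonal entries: 3, 4
det(g) = 3 * 4 = 12

12


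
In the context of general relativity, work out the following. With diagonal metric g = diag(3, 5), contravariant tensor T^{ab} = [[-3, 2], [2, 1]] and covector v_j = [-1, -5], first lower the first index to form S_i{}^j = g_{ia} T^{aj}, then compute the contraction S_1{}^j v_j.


Step 1: lower the first index. For a diagonal metric, g_{ia} T^{aj} = g_{ii} T^{ij} (no sum on i).
g_{11} = 3
S_1{}^1 = 3 * T^{11} = 3 * -3 = -9
S_1{}^2 = 3 * T^{12} = 3 * 2 = 6
Step 2: contract S_1{}^j with v_j.
S_1{}^1 * v_1 = -9 * -1 = 9
S_1{}^2 * v_2 = 6 * -5 = -30
Result = 9 + -30 = -21

-21


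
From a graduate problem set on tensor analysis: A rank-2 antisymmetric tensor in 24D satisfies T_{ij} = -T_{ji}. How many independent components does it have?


An antisymmetric rank-2 tensor satisfies A_{ij} = -A_{ji}, so diagonal entries are zero.
The independent components are the upper-triangular entries: C(n, 2) = n(n-1)/2.
n = 24
C(24, 2) = 24 * 23 / 2 = 552 / 2 = 276

276


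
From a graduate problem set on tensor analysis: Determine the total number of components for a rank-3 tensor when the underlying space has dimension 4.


The number of components of a rank-r tensor in d dimensions is d^r.
Here d = 4 and r = 3.
4^3 = 64

64


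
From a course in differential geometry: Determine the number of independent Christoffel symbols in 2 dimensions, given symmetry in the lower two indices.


Christoffel symbols Gamma^k_{ij} are symmetric in i,j, so there are d * d(d+1)/2 independent symbols.
d = 2
d(d+1)/2 = 2 * 3 / 2 = 3
Total = 2 * 3 = 6

6


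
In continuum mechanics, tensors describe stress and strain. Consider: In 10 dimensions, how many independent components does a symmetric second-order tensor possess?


A symmetric rank-2 tensor in d dimensions has d(d+1)/2 independent components.
d = 10
d(d+1)/2 = 10 * 11 / 2 = 110 / 2 = 55

55


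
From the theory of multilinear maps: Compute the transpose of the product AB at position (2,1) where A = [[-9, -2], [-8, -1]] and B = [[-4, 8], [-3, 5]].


(AB)^T_{ij} = (AB)_{ji} = sum_k A_{jk} B_{ki}.
For i=2, j=1 we need (AB)_{12}:
A_{11} * B_{12} = -9 * 8 = -72
A_{12} * B_{22} = -2 * 5 = -10
Sum = -72 + -10 = -82

-82


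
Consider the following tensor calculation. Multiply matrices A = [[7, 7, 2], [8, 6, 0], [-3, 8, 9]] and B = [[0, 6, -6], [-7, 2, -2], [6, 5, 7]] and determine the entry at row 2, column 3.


(AB)_{ij} = sum_k A_{ik} B_{kj}.
For i=2, j=3:
A_{21} * B_{13} = 8 * -6 = -48
A_{22} * B_{23} = 6 * -2 = -12
A_{23} * B_{33} = 0 * 7 = 0
Sum = -48 + -12 + 0 = -60

-60


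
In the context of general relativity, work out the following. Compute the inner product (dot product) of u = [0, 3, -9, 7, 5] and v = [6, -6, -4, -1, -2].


The inner product u . v = sum of u_i * v_i.
Term-by-term: 0 * 6, 3 * -6, -9 * -4, 7 * -1, 5 * -2
Products: 0, -18, 36, -7, -10
Sum = 0 + -18 + 36 + -7 + -10 = 1

1


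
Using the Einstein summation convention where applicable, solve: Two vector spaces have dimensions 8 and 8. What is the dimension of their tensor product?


The dimension of a tensor product is the product of dimensions.
dim(V) = 8, dim(W) = 8
dim(V (x) W) = 8 * 8 = 64

64


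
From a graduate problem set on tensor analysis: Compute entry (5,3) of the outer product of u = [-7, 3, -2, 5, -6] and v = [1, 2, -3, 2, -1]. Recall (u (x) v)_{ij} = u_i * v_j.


The outer product entry T_{ij} = u_i * v_j.
We need i=5, j=3.
u_5 = -6, v_3 = -3
T_{5,3} = -6 * -3 = 18

18


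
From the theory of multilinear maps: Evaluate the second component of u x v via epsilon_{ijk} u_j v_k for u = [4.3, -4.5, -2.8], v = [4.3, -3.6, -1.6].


(u x v)_2 = sum_{j,k} epsilon_{2jk} u_j v_k. Only permutations of (1,2,3) contribute; the two non-zero terms are:
eps_{213} u_1 v_3 = -1 * 4.3 * -1.6 = 6.88
eps_{231} u_3 v_1 = 1 * -2.8 * 4.3 = -12.04
(u x v)_2 = -5.16

-5.16


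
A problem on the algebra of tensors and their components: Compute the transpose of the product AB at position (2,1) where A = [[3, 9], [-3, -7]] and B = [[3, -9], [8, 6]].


(AB)^T_{ij} = (AB)_{ji} = sum_k A_{jk} B_{ki}.
For i=2, j=1 we need (AB)_{12}:
A_{11} * B_{12} = 3 * -9 = -27
A_{12} * B_{22} = 9 * 6 = 54
Sum = -27 + 54 = 27

27


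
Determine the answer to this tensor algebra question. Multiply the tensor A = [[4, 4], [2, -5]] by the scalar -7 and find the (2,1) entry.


Scalar multiplication: (cA)_{ij} = c * A_{ij}.
c = -7
A_{21} = 2
(cA)_{21} = -7 * 2 = -14

-14


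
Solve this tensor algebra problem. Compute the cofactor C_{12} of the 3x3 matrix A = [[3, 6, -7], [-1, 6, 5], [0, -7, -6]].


To find cofactor C_{12}, delete row 1 and column 2.
The resulting 2x2 submatrix is: [[-1, 5], [0, -6]]
Minor M_{12} = -1*-6 - 5*0
  = 6 - 0 = 6
Sign = (-1)^(1+2) = (-1)^3 = -1
Cofactor C_{12} = -1 * 6 = -6

-6


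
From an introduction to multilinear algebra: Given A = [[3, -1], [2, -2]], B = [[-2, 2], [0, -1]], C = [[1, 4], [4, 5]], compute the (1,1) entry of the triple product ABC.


(ABC)_{11} = sum_m (AB)_{1m} C_{m1}. First compute row 1 of AB.
(AB)_{11} = 3*-2 + -1*0 = -6
(AB)_{12} = 3*2 + -1*-1 = 7
Now contract with column 1 of C:
(AB)_{11} * C_{11} = -6 * 1 = -6
(AB)_{12} * C_{21} = 7 * 4 = 28
(ABC)_{11} = -6 + 28 = 22

22


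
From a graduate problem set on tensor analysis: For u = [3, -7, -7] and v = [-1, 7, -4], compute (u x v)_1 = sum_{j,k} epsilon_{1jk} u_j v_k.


(u x v)_1 = sum_{j,k} epsilon_{1jk} u_j v_k. Only permutations of (1,2,3) contribute; the two non-zero terms are:
eps_{123} u_2 v_3 = 1 * -7 * -4 = 28
eps_{132} u_3 v_2 = -1 * -7 * 7 = 49
(u x v)_1 = 77

77


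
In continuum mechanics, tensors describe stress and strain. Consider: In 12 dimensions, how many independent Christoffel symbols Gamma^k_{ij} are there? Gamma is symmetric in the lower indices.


Christoffel symbols Gamma^k_{ij} are symmetric in i,j, so there are d * d(d+1)/2 independent symbols.
d = 12
d(d+1)/2 = 12 * 13 / 2 = 78
Total = 12 * 78 = 936

936


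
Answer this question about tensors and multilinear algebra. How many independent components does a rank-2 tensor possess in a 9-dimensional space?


The number of components of a rank-r tensor in d dimensions is d^r.
Here d = 9 and r = 2.
9^2 = 81

81


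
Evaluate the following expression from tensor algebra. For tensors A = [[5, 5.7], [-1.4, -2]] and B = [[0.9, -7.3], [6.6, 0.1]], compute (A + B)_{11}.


Tensor addition is component-wise: (A + B)_{ij} = A_{ij} + B_{ij}.
A_{11} = 5
B_{11} = 0.9
(A + B)_{11} = 5 + 0.9 = 5.9

5.9


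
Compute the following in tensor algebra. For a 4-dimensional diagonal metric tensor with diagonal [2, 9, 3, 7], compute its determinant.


For a diagonal metric, the determinant is the product of diagonal entries.
Diagonal entries: 2, 9, 3, 7
det(g) = 2 * 9 * 3 * 7 = 378

378


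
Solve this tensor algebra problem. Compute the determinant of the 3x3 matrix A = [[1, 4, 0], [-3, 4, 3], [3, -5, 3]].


Expanding along the first row, det(A) = a11*M_11 - a12*M_12 + a13*M_13, where M_1j is the (1,j) minor.
Minor M_11 = 4*3 - 3*-5 = 27
Minor M_12 = -3*3 - 3*3 = -18
Minor M_13 = -3*-5 - 4*3 = 3
det = 1*(27) - 4*(-18) + 0*(3)
    = 27 - -72 + 0
    = 99

99


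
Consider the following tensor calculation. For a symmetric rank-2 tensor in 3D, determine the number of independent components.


A symmetric rank-2 tensor in d dimensions has d(d+1)/2 independent components.
d = 3
d(d+1)/2 = 3 * 4 / 2 = 12 / 2 = 6

6


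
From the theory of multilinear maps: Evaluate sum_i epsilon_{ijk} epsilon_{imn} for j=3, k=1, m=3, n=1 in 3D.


Using the identity: epsilon_{ijk} epsilon_{imn} = delta_{jm} delta_{kn} - delta_{jn} delta_{km}.
delta_{33} = 1
delta_{11} = 1
delta_{31} = 0
delta_{13} = 0
Result = 1 * 1 - 0 * 0 = 1 - 0 = 1

1


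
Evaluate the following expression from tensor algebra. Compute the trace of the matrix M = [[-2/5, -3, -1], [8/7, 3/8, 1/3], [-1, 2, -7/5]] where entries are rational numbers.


The trace is the sum of diagonal entries.
Diagonal: M[1,1] = -2/5, M[2,2] = 3/8, M[3,3] = -7/5
Tr(M) = -2/5 + 3/8 + -7/5
Computing step by step:
After adding M[1,1]: -2/5
After adding M[2,2]: -1/40
After adding M[3,3]: -57/40
Tr(M) = -57/40

-57/40


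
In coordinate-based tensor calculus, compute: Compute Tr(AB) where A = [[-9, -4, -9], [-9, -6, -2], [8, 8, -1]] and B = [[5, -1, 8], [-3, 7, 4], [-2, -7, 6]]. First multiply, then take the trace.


Tr(AB) = sum_i (AB)_{ii} where (AB)_{ii} = sum_k A_{ik} B_{ki}.
(AB)_{11} = -9*5 + -4*-3 + -9*-2 = -15
(AB)_{22} = -9*-1 + -6*7 + -2*-7 = -19
(AB)_{33} = 8*8 + 8*4 + -1*6 = 90
Tr(AB) = -15 + -19 + 90 = 56

56


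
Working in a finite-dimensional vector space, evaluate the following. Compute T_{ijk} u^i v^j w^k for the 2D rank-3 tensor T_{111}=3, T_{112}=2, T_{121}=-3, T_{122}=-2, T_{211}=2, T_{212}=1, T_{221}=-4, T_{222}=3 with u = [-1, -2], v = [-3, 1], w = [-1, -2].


S = sum over i,j,k of T_{ijk} u_i v_j w_k. Expanding all 8 terms:
T_{111}*u_1*v_1*w_1 = 3*-1*-3*-1 = -9  (running total: -9)
T_{112}*u_1*v_1*w_2 = 2*-1*-3*-2 = -12  (running total: -21)
T_{121}*u_1*v_2*w_1 = -3*-1*1*-1 = -3  (running total: -24)
T_{122}*u_1*v_2*w_2 = -2*-1*1*-2 = -4  (running total: -28)
T_{211}*u_2*v_1*w_1 = 2*-2*-3*-1 = -12  (running total: -40)
T_{212}*u_2*v_1*w_2 = 1*-2*-3*-2 = -12  (running total: -52)
T_{221}*u_2*v_2*w_1 = -4*-2*1*-1 = -8  (running total: -60)
T_{222}*u_2*v_2*w_2 = 3*-2*1*-2 = 12  (running total: -48)
S = -48

-48


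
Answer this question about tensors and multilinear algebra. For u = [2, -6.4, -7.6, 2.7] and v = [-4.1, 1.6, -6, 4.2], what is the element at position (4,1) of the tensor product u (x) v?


The outer product entry T_{ij} = u_i * v_j.
We need i=4, j=1.
u_4 = 2.7, v_1 = -4.1
T_{4,1} = 2.7 * -4.1 = -11.07

-11.07


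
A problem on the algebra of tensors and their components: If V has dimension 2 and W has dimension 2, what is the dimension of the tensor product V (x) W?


The dimension of a tensor product is the product of dimensions.
dim(V) = 2, dim(W) = 2
dim(V (x) W) = 2 * 2 = 4

4


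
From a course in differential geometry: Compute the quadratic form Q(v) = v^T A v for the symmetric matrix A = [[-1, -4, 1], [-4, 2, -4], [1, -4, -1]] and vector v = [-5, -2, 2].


First compute Av:
(Av)_1 = -1*-5 + -4*-2 + 1*2 = 15
(Av)_2 = -4*-5 + 2*-2 + -4*2 = 8
(Av)_3 = 1*-5 + -4*-2 + -1*2 = 1
Av = [15, 8, 1]
Then v^T (Av) = -5*15 + -2*8 + 2*1
= -75 + -16 + 2 = -89

-89


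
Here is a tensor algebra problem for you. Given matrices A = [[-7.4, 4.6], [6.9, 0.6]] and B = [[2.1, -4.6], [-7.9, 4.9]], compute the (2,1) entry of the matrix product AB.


(AB)_{ij} = sum_k A_{ik} B_{kj}.
For i=2, j=1:
A_{21} * B_{11} = 6.9 * 2.1 = 14.49
A_{22} * B_{21} = 0.6 * -7.9 = -4.74
Sum = 14.49 + -4.74 = 9.75

9.75


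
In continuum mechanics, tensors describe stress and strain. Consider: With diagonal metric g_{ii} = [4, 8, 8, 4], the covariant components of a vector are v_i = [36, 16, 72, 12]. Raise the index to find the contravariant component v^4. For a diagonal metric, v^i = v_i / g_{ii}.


To raise an index with a diagonal metric: v^i = v_i / g_{ii}.
For index 4: v_4 = 12, g_{44} = 4
v^4 = 12 / 4 = 3

3


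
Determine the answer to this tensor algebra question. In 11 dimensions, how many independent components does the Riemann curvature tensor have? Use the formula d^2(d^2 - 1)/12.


The Riemann tensor in d dimensions has d^2(d^2 - 1)/12 independent components.
d = 11, so d^2 = 121
d^2 - 1 = 120
d^2(d^2 - 1) = 121 * 120 = 14520
Divide by 12: 14520 / 12 = 1210

1210


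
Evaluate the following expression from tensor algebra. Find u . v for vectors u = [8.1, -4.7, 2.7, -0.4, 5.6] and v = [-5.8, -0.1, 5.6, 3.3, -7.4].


The inner product u . v = sum of u_i * v_i.
Term-by-term: 8.1 * -5.8, -4.7 * -0.1, 2.7 * 5.6, -0.4 * 3.3, 5.6 * -7.4
Products: -46.98, 0.47, 15.12, -1.32, -41.44
Sum = -46.98 + 0.47 + 15.12 + -1.32 + -41.44 = -74.15

-74.15


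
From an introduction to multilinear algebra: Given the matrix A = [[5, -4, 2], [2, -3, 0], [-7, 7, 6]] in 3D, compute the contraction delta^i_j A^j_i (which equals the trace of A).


The contraction (trace) of a rank-2 tensor is the sum of its diagonal elements.
Diagonal entries: A[1,1] = 5, A[2,2] = -3, A[3,3] = 6
Tr(A) = 5 + -3 + 6 = 8

8


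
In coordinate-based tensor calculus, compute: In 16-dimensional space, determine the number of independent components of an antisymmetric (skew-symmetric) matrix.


An antisymmetric rank-2 tensor satisfies A_{ij} = -A_{ji}, so diagonal entries are zero.
The independent components are the upper-triangular entries: C(n, 2) = n(n-1)/2.
n = 16
C(16, 2) = 16 * 15 / 2 = 240 / 2 = 120

120


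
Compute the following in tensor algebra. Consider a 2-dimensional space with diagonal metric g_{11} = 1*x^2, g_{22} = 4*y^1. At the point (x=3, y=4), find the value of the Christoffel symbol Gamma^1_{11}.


For a diagonal metric, Gamma^k_{ij} = (1/2) g^{kk} (dg_{ik}/dx_j + dg_{jk}/dx_i - dg_{ij}/dx_k).
The metric is diagonal, so g_{ab} = 0 for a != b.
At the given point: g_{11} = 9, g_{22} = 16
g^{11} = 1/9
dg_{11}/dx_1 = dg_{11}/dx_1 = 6
dg_{11}/dx_1 = dg_{11}/dx_1 = 6
dg_{11}/dx_1 = dg_{11}/dx_1 = 6
Numerator = 6 + 6 - 6 = 6
Gamma^1_{11} = 6 / (2 * 9) = 1/3

1/3


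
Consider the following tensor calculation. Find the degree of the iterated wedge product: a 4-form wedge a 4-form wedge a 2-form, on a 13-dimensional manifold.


The degree of a wedge product is the sum of the degrees of the individual forms.
Degrees: 4, 4, 2
Total degree = 4 + 4 + 2 = 10

10


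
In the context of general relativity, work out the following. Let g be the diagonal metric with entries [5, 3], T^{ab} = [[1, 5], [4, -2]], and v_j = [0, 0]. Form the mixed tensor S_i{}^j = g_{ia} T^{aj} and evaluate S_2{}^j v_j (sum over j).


Step 1: lower the first index. For a diagonal metric, g_{ia} T^{aj} = g_{ii} T^{ij} (no sum on i).
g_{22} = 3
S_2{}^1 = 3 * T^{21} = 3 * 4 = 12
S_2{}^2 = 3 * T^{22} = 3 * -2 = -6
Step 2: contract S_2{}^j with v_j.
S_2{}^1 * v_1 = 12 * 0 = 0
S_2{}^2 * v_2 = -6 * 0 = 0
Result = 0 + 0 = 0

0


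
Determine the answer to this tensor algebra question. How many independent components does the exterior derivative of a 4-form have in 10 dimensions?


The exterior derivative of a p-form is a (p+1)-form.
Its number of independent components is C(n, p+1).
n = 10, p+1 = 5
C(10, 5) = 252

252


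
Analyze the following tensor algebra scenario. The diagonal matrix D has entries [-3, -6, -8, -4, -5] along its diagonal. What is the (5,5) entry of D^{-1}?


For a diagonal matrix, the inverse has entries (D^{-1})_{ii} = 1/d_{ii}.
The diagonal entries are: d_{11} = -3, d_{22} = -6, d_{33} = -8, d_{44} = -4, d_{55} = -5
We need (D^{-1})_{55} = 1/d_{55} = 1/-5 = -1/5

-1/5


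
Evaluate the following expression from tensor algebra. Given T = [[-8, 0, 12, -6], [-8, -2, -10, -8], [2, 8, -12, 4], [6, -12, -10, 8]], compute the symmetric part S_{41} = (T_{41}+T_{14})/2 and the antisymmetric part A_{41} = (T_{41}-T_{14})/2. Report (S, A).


T_{41} = 6
T_{14} = -6
S_{41} = (6 + -6)/2 = 0/2 = 0
A_{41} = (6 - -6)/2 = 12/2 = 6
Check: S + A = 0 + 6 = 6 = T_{41}.

(0, 6)


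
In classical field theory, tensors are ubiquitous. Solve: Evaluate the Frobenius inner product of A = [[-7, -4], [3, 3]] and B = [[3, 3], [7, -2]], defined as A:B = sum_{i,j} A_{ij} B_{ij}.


A:B = sum over all i,j of A_{ij} * B_{ij}.
Row 1: -7*3=-21, -4*3=-12 => row sum = -33
Row 2: 3*7=21, 3*-2=-6 => row sum = 15
Total = -33 + 15 = -18

-18


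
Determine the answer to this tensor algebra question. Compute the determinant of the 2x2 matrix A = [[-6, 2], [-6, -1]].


For a 2x2 matrix [[a, b], [c, d]], det = a*d - b*c.
a = -6, b = 2, c = -6, d = -1
a*d = -6 * -1 = 6
b*c = 2 * -6 = -12
det = 6 - -12 = 18

18


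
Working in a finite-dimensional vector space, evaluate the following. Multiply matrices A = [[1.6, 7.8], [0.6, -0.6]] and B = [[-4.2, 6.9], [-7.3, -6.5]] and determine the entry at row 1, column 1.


(AB)_{ij} = sum_k A_{ik} B_{kj}.
For i=1, j=1:
A_{11} * B_{11} = 1.6 * -4.2 = -6.72
A_{12} * B_{21} = 7.8 * -7.3 = -56.94
Sum = -6.72 + -56.94 = -63.66

-63.66


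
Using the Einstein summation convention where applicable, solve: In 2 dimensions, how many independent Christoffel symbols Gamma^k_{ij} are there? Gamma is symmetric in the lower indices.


Christoffel symbols Gamma^k_{ij} are symmetric in i,j, so there are d * d(d+1)/2 independent symbols.
d = 2
d(d+1)/2 = 2 * 3 / 2 = 3
Total = 2 * 3 = 6

6


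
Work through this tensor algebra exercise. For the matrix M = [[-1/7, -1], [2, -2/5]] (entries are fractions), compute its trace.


The trace is the sum of diagonal entries.
Diagonal: M[1,1] = -1/7, M[2,2] = -2/5
Tr(M) = -1/7 + -2/5
Computing step by step:
After adding M[1,1]: -1/7
After adding M[2,2]: -19/35
Tr(M) = -19/35

-19/35


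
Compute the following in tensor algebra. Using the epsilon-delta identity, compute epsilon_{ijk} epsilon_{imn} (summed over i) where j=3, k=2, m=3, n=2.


Using the identity: epsilon_{ijk} epsilon_{imn} = delta_{jm} delta_{kn} - delta_{jn} delta_{km}.
delta_{33} = 1
delta_{22} = 1
delta_{32} = 0
delta_{23} = 0
Result = 1 * 1 - 0 * 0 = 1 - 0 = 1

1


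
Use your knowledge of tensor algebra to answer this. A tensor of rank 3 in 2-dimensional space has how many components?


The number of components of a rank-r tensor in d dimensions is d^r.
Here d = 2 and r = 3.
2^3 = 8

8


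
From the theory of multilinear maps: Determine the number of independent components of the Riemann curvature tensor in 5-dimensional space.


The Riemann tensor in d dimensions has d^2(d^2 - 1)/12 independent components.
d = 5, so d^2 = 25
d^2 - 1 = 24
d^2(d^2 - 1) = 25 * 24 = 600
Divide by 12: 600 / 12 = 50

50


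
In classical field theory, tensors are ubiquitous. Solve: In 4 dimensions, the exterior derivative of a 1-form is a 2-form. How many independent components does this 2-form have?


The exterior derivative of a p-form is a (p+1)-form.
Its number of independent components is C(n, p+1).
n = 4, p+1 = 2
C(4, 2) = 6

6


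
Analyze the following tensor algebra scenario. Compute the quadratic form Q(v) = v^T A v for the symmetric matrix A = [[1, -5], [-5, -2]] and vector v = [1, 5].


First compute Av:
(Av)_1 = 1*1 + -5*5 = -24
(Av)_2 = -5*1 + -2*5 = -15
Av = [-24, -15]
Then v^T (Av) = 1*-24 + 5*-15
= -24 + -75 = -99

-99


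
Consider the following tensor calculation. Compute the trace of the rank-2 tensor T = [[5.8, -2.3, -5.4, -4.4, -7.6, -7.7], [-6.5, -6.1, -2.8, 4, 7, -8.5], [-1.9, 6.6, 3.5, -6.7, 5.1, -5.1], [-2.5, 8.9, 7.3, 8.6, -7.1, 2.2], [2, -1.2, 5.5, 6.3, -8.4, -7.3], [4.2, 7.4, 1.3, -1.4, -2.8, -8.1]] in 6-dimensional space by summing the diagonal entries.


The contraction (trace) of a rank-2 tensor is the sum of its diagonal elements.
Diagonal entries: A[1,1] = 5.8, A[2,2] = -6.1, A[3,3] = 3.5, A[4,4] = 8.6, A[5,5] = -8.4, A[6,6] = -8.1
Tr(A) = 5.8 + -6.1 + 3.5 + 8.6 + -8.4 + -8.1 = -4.7

-4.7


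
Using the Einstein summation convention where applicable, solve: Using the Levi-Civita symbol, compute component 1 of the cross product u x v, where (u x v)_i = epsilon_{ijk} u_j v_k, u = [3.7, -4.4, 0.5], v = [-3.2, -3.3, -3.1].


(u x v)_1 = sum_{j,k} epsilon_{1jk} u_j v_k. Only permutations of (1,2,3) contribute; the two non-zero terms are:
eps_{123} u_2 v_3 = 1 * -4.4 * -3.1 = 13.64
eps_{132} u_3 v_2 = -1 * 0.5 * -3.3 = 1.65
(u x v)_1 = 15.29

15.29


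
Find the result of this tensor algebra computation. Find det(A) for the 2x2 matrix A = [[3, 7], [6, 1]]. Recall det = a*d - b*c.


For a 2x2 matrix [[a, b], [c, d]], det = a*d - b*c.
a = 3, b = 7, c = 6, d = 1
a*d = 3 * 1 = 3
b*c = 7 * 6 = 42
det = 3 - 42 = -39

-39


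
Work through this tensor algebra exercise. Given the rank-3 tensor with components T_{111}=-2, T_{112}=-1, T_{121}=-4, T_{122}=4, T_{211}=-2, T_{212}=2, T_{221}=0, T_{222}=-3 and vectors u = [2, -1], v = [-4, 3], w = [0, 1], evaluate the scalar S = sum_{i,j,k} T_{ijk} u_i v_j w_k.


S = sum over i,j,k of T_{ijk} u_i v_j w_k. Expanding all 8 terms:
T_{111}*u_1*v_1*w_1 = -2*2*-4*0 = 0  (running total: 0)
T_{112}*u_1*v_1*w_2 = -1*2*-4*1 = 8  (running total: 8)
T_{121}*u_1*v_2*w_1 = -4*2*3*0 = 0  (running total: 8)
T_{122}*u_1*v_2*w_2 = 4*2*3*1 = 24  (running total: 32)
T_{211}*u_2*v_1*w_1 = -2*-1*-4*0 = 0  (running total: 32)
T_{212}*u_2*v_1*w_2 = 2*-1*-4*1 = 8  (running total: 40)
T_{221}*u_2*v_2*w_1 = 0*-1*3*0 = 0  (running total: 40)
T_{222}*u_2*v_2*w_2 = -3*-1*3*1 = 9  (running total: 49)
S = 49

49


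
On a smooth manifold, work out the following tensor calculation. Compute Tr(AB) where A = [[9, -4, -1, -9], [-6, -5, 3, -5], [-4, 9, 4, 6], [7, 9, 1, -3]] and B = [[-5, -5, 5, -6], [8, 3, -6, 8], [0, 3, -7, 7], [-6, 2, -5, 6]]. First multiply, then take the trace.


Tr(AB) = sum_i (AB)_{ii} where (AB)_{ii} = sum_k A_{ik} B_{ki}.
(AB)_{11} = 9*-5 + -4*8 + -1*0 + -9*-6 = -23
(AB)_{22} = -6*-5 + -5*3 + 3*3 + -5*2 = 14
(AB)_{33} = -4*5 + 9*-6 + 4*-7 + 6*-5 = -132
(AB)_{44} = 7*-6 + 9*8 + 1*7 + -3*6 = 19
Tr(AB) = -23 + 14 + -132 + 19 = -122

-122


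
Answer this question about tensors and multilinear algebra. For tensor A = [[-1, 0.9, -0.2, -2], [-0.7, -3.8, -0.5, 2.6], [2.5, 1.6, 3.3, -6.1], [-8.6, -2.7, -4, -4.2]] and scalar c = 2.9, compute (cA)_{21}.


Scalar multiplication: (cA)_{ij} = c * A_{ij}.
c = 2.9
A_{21} = -0.7
(cA)_{21} = 2.9 * -0.7 = -2.03

-2.03


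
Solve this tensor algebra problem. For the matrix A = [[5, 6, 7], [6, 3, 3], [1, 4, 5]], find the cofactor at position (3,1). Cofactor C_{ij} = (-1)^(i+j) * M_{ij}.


To find cofactor C_{31}, delete row 3 and column 1.
The resulting 2x2 submatrix is: [[6, 7], [3, 3]]
Minor M_{31} = 6*3 - 7*3
  = 18 - 21 = -3
Sign = (-1)^(3+1) = (-1)^4 = 1
Cofactor C_{31} = 1 * -3 = -3

-3


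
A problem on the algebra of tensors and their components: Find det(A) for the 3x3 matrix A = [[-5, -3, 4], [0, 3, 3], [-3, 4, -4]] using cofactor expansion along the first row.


Expanding along the first row, det(A) = a11*M_11 - a12*M_12 + a13*M_13, where M_1j is the (1,j) minor.
Minor M_11 = 3*-4 - 3*4 = -24
Minor M_12 = 0*-4 - 3*-3 = 9
Minor M_13 = 0*4 - 3*-3 = 9
det = -5*(-24) - -3*(9) + 4*(9)
    = 120 - -27 + 36
    = 183

183


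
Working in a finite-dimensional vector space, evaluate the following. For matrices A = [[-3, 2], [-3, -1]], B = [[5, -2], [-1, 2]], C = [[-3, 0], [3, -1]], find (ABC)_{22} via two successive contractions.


(ABC)_{22} = sum_m (AB)_{2m} C_{m2}. First compute row 2 of AB.
(AB)_{21} = -3*5 + -1*-1 = -14
(AB)_{22} = -3*-2 + -1*2 = 4
Now contract with column 2 of C:
(AB)_{21} * C_{12} = -14 * 0 = 0
(AB)_{22} * C_{22} = 4 * -1 = -4
(ABC)_{22} = 0 + -4 = -4

-4


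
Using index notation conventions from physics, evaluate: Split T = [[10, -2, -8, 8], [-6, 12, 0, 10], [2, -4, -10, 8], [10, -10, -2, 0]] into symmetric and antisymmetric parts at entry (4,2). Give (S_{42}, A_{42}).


T_{42} = -10
T_{24} = 10
S_{42} = (-10 + 10)/2 = 0/2 = 0
A_{42} = (-10 - 10)/2 = -20/2 = -10
Check: S + A = 0 + -10 = -10 = T_{42}.

(0, -10)


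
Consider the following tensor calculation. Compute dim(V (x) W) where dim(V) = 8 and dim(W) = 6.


The dimension of a tensor product is the product of dimensions.
dim(V) = 8, dim(W) = 6
dim(V (x) W) = 8 * 6 = 48

48


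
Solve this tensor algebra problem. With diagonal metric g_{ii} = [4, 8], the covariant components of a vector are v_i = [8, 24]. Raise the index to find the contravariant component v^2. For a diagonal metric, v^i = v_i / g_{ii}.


To raise an index with a diagonal metric: v^i = v_i / g_{ii}.
For index 2: v_2 = 24, g_{22} = 8
v^2 = 24 / 8 = 3

3


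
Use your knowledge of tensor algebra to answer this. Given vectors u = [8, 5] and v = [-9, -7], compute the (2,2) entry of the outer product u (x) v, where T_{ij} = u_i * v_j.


The outer product entry T_{ij} = u_i * v_j.
We need i=2, j=2.
u_2 = 5, v_2 = -7
T_{2,2} = 5 * -7 = -35

-35


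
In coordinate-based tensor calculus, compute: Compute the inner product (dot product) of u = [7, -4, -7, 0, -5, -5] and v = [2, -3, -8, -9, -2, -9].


The inner product u . v = sum of u_i * v_i.
Term-by-term: 7 * 2, -4 * -3, -7 * -8, 0 * -9, -5 * -2, -5 * -9
Products: 14, 12, 56, 0, 10, 45
Sum = 14 + 12 + 56 + 0 + 10 + 45 = 137

137


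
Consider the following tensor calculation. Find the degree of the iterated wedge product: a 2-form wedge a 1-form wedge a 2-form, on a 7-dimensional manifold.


The degree of a wedge product is the sum of the degrees of the individual forms.
Degrees: 2, 1, 2
Total degree = 2 + 1 + 2 = 5

5


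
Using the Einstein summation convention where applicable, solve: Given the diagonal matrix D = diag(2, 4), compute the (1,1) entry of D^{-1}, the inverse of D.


For a diagonal matrix, the inverse has entries (D^{-1})_{ii} = 1/d_{ii}.
The diagonal entries are: d_{11} = 2, d_{22} = 4
We need (D^{-1})_{11} = 1/d_{11} = 1/2 = 1/2

1/2


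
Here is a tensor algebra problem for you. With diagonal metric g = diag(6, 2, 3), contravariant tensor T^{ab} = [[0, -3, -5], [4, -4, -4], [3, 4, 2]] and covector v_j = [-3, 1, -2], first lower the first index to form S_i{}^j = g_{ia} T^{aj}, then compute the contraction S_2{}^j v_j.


Step 1: lower the first index. For a diagonal metric, g_{ia} T^{aj} = g_{ii} T^{ij} (no sum on i).
g_{22} = 2
S_2{}^1 = 2 * T^{21} = 2 * 4 = 8
S_2{}^2 = 2 * T^{22} = 2 * -4 = -8
S_2{}^3 = 2 * T^{23} = 2 * -4 = -8
Step 2: contract S_2{}^j with v_j.
S_2{}^1 * v_1 = 8 * -3 = -24
S_2{}^2 * v_2 = -8 * 1 = -8
S_2{}^3 * v_3 = -8 * -2 = 16
Result = -24 + -8 + 16 = -16

-16


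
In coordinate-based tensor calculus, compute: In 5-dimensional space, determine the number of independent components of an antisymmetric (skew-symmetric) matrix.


An antisymmetric rank-2 tensor satisfies A_{ij} = -A_{ji}, so diagonal entries are zero.
The independent components are the upper-triangular entries: C(n, 2) = n(n-1)/2.
n = 5
C(5, 2) = 5 * 4 / 2 = 20 / 2 = 10

10


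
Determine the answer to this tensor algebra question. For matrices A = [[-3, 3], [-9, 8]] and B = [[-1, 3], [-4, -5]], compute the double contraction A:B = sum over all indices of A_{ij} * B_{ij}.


A:B = sum over all i,j of A_{ij} * B_{ij}.
Row 1: -3*-1=3, 3*3=9 => row sum = 12
Row 2: -9*-4=36, 8*-5=-40 => row sum = -4
Total = 12 + -4 = 8

8


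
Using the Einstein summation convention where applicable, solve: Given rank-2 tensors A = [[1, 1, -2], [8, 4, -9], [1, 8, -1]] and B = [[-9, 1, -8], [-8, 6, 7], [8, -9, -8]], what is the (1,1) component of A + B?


Tensor addition is component-wise: (A + B)_{ij} = A_{ij} + B_{ij}.
A_{11} = 1
B_{11} = -9
(A + B)_{11} = 1 + -9 = -8

-8


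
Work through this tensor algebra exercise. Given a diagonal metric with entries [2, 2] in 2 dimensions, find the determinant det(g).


For a diagonal metric, the determinant is the product of diagonal entries.
Diagonal entries: 2, 2
det(g) = 2 * 2 = 4

4


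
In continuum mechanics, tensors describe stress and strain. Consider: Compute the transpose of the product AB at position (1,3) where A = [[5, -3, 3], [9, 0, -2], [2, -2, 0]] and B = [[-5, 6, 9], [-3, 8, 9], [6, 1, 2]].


(AB)^T_{ij} = (AB)_{ji} = sum_k A_{jk} B_{ki}.
For i=1, j=3 we need (AB)_{31}:
A_{31} * B_{11} = 2 * -5 = -10
A_{32} * B_{21} = -2 * -3 = 6
A_{33} * B_{31} = 0 * 6 = 0
Sum = -10 + 6 + 0 = -4

-4


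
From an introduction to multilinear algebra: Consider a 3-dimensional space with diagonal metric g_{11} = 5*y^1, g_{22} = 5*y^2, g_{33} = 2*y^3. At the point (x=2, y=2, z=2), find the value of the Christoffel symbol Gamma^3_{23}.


For a diagonal metric, Gamma^k_{ij} = (1/2) g^{kk} (dg_{ik}/dx_j + dg_{jk}/dx_i - dg_{ij}/dx_k).
The metric is diagonal, so g_{ab} = 0 for a != b.
At the given point: g_{11} = 10, g_{22} = 20, g_{33} = 16
g^{33} = 1/16
dg_{23}/dx_3 = 0 (off-diagonal)
dg_{33}/dx_2 = dg_{33}/dx_2 = 24
dg_{23}/dx_3 = 0 (off-diagonal)
Numerator = 0 + 24 - 0 = 24
Gamma^3_{23} = 24 / (2 * 16) = 3/4

3/4


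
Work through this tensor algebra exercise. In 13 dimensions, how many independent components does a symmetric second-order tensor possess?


A symmetric rank-2 tensor in d dimensions has d(d+1)/2 independent components.
d = 13
d(d+1)/2 = 13 * 14 / 2 = 182 / 2 = 91

91


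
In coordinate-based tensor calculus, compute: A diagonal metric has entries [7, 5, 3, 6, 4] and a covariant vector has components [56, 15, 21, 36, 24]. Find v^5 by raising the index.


To raise an index with a diagonal metric: v^i = v_i / g_{ii}.
For index 5: v_5 = 24, g_{55} = 4
v^5 = 24 / 4 = 6

6


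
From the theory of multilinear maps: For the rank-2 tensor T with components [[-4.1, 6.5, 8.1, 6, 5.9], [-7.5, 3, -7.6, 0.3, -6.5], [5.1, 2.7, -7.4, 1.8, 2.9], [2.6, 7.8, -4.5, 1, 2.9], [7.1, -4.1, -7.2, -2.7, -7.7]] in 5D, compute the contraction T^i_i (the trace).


The contraction (trace) of a rank-2 tensor is the sum of its diagonal elements.
Diagonal entries: A[1,1] = -4.1, A[2,2] = 3, A[3,3] = -7.4, A[4,4] = 1, A[5,5] = -7.7
Tr(A) = -4.1 + 3 + -7.4 + 1 + -7.7 = -15.2

-15.2


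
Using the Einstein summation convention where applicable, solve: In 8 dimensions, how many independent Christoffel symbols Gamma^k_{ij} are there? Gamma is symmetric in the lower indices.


Christoffel symbols Gamma^k_{ij} are symmetric in i,j, so there are d * d(d+1)/2 independent symbols.
d = 8
d(d+1)/2 = 8 * 9 / 2 = 36
Total = 8 * 36 = 288

288


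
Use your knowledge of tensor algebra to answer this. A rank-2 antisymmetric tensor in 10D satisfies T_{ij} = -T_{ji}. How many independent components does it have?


An antisymmetric rank-2 tensor satisfies A_{ij} = -A_{ji}, so diagonal entries are zero.
The independent components are the upper-triangular entries: C(n, 2) = n(n-1)/2.
n = 10
C(10, 2) = 10 * 9 / 2 = 90 / 2 = 45

45


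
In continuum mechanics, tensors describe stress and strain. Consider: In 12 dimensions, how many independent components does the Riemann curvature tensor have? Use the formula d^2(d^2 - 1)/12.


The Riemann tensor in d dimensions has d^2(d^2 - 1)/12 independent components.
d = 12, so d^2 = 144
d^2 - 1 = 143
d^2(d^2 - 1) = 144 * 143 = 20592
Divide by 12: 20592 / 12 = 1716

1716


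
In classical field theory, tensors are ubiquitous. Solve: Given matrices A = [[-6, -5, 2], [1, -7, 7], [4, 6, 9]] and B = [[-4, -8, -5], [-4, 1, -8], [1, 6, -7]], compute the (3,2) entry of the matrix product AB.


(AB)_{ij} = sum_k A_{ik} B_{kj}.
For i=3, j=2:
A_{31} * B_{12} = 4 * -8 = -32
A_{32} * B_{22} = 6 * 1 = 6
A_{33} * B_{32} = 9 * 6 = 54
Sum = -32 + 6 + 54 = 28

28
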